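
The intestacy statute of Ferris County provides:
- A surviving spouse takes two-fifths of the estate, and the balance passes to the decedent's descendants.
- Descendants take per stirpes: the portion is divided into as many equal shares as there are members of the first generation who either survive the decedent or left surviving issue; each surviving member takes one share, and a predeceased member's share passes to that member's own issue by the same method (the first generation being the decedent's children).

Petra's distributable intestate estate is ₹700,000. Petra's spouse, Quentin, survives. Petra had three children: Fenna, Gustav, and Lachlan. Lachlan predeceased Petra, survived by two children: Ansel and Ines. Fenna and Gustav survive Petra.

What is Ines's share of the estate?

Ines receives ₹70,000.

Quentin takes two-fifths of ₹700,000 = ₹280,000. The remaining ₹420,000 passes to the descendants.
The descendants' portion (₹420,000) is divided into 3 shares of ₹140,000: Fenna and Gustav each take ₹140,000; Lachlan's ₹140,000 share passes to Lachlan's issue.
Lachlan's share (₹140,000) is divided into 2 shares of ₹70,000: Ansel and Ines each take ₹70,000.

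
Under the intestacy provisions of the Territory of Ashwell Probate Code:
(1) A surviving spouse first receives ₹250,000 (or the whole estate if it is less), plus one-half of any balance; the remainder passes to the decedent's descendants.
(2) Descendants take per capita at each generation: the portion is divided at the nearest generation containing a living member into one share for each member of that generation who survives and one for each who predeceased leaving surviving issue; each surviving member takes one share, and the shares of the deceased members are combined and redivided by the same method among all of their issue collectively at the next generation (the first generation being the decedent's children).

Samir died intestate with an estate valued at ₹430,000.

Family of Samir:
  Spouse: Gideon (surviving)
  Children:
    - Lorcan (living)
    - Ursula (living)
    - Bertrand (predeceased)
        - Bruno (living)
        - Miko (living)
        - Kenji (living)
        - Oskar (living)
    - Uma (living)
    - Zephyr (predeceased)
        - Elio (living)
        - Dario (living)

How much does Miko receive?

Miko receives ₹6,000.

Gideon first takes ₹250,000, leaving a balance of ₹180,000. Gideon then takes one-half of the balance (₹90,000), for a total of ₹340,000. The remaining ₹90,000 passes to the descendants.
The descendants' portion (₹90,000) is divided at the children's generation into 5 shares of ₹18,000. Lorcan, Ursula, and Uma each take ₹18,000. The 2 shares of the deceased (Bertrand and Zephyr) are combined into a pool of ₹36,000.
That pool (₹36,000) is divided at the grandchildren's generation equally among Bruno, Miko, Kenji, Oskar, Elio, and Dario: ₹6,000 each.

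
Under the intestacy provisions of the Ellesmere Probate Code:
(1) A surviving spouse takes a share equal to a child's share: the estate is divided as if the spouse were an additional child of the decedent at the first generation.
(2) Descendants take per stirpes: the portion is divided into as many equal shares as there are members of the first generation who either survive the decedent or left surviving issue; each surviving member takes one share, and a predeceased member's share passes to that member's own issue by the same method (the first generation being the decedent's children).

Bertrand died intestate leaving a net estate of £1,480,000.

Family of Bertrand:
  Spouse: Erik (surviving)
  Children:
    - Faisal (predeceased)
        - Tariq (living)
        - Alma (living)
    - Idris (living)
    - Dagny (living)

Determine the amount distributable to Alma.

The spouse counts as an additional share at the children's level, so there are 4 primary shares of £370,000. Erik takes one such share (£370,000).
The children's combined portion (£1,110,000) is divided into 3 shares of £370,000: Idris and Dagny each take £370,000; Faisal's £370,000 share passes to Faisal's issue.
Faisal's share (£370,000) is divided into 2 shares of £185,000: Tariq and Alma each take £185,000.

Alma receives £185,000.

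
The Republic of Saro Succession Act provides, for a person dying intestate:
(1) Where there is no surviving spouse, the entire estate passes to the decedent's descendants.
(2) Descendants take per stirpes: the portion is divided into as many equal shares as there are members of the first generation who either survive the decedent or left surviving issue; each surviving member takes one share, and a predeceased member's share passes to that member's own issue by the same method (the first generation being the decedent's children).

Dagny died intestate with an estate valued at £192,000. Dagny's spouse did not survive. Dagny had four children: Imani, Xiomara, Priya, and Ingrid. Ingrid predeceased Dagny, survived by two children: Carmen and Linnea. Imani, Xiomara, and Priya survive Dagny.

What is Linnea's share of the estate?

Linnea receives £24,000.

The entire £192,000 passes to the descendants.
That amount (£192,000) is divided into 4 shares of £48,000: Imani, Xiomara, and Priya each take £48,000; Ingrid's £48,000 share passes to Ingrid's issue.
Ingrid's share (£48,000) is divided into 2 shares of £24,000: Carmen and Linnea each take £24,000.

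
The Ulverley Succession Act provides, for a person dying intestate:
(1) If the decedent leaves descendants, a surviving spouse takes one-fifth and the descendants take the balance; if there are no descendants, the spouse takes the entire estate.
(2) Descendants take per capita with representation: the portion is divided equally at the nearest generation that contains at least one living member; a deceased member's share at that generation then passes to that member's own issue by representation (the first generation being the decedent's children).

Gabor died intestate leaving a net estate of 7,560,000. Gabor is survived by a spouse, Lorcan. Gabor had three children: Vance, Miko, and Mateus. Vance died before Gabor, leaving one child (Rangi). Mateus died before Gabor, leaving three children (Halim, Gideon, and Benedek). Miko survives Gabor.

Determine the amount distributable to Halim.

Lorcan takes one-fifth of 7,560,000 = 1,512,000. The remaining 6,048,000 passes to the descendants.
The descendants' portion (6,048,000) is divided into 3 shares of 2,016,000: Miko takes 2,016,000; Vance's 2,016,000 share passes to Vance's issue; Mateus's 2,016,000 share passes to Mateus's issue.
Vance's share (2,016,000) passes entirely to Rangi.
Mateus's share (2,016,000) is divided into 3 shares of 672,000: Halim, Gideon, and Benedek each take 672,000.

Halim receives 672,000.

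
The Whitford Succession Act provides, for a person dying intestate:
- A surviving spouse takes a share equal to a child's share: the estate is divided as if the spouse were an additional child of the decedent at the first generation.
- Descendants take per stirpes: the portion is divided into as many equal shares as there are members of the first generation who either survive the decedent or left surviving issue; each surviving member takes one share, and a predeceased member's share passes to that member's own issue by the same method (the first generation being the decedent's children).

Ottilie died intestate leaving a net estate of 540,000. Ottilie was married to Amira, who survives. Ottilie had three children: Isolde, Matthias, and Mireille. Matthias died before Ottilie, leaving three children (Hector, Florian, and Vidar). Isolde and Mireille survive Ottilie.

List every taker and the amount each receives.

Amira: 135,000; Isolde: 135,000; Hector: 45,000; Florian: 45,000; Vidar: 45,000; Mireille: 135,000

The spouse counts as an additional share at the children's level, so there are 4 primary shares of 135,000. Amira takes one such share (135,000).
The children's combined portion (405,000) is divided into 3 shares of 135,000: Isolde and Mireille each take 135,000; Matthias's 135,000 share passes to Matthias's issue.
Matthias's share (135,000) is divided into 3 shares of 45,000: Hector, Florian, and Vidar each take 45,000.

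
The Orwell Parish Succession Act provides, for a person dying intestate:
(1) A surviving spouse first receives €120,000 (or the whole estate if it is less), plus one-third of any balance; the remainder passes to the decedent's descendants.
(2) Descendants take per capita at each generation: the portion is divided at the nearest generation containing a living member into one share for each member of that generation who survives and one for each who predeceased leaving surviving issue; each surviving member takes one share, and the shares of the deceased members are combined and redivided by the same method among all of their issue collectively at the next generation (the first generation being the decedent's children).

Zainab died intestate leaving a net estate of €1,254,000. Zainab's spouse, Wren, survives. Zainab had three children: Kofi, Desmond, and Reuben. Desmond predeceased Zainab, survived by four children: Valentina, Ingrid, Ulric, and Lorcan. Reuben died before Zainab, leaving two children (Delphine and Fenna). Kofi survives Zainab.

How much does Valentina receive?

Valentina receives €84,000.

Wren first takes €120,000, leaving a balance of €1,134,000. Wren then takes one-third of the balance (€378,000), for a total of €498,000. The remaining €756,000 passes to the descendants.
The descendants' portion (€756,000) is divided at the children's generation into 3 shares of €252,000. Kofi takes €252,000. The 2 shares of the deceased (Desmond and Reuben) are combined into a pool of €504,000.
That pool (€504,000) is divided at the grandchildren's generation equally among Valentina, Ingrid, Ulric, Lorcan, Delphine, and Fenna: €84,000 each.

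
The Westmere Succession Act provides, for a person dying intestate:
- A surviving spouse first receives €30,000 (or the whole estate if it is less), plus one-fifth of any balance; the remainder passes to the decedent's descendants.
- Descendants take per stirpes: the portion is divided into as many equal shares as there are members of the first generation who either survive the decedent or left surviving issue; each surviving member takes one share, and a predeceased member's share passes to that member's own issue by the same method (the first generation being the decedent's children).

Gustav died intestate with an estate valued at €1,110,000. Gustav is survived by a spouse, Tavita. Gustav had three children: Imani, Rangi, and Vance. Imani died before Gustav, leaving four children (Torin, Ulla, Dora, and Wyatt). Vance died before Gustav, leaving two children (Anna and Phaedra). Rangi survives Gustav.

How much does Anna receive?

Tavita first takes €30,000, leaving a balance of €1,080,000. Tavita then takes one-fifth of the balance (€216,000), for a total of €246,000. The remaining €864,000 passes to the descendants.
The descendants' portion (€864,000) is divided into 3 shares of €288,000: Rangi takes €288,000; Imani's €288,000 share passes to Imani's issue; Vance's €288,000 share passes to Vance's issue.
Imani's share (€288,000) is divided into 4 shares of €72,000: Torin, Ulla, Dora, and Wyatt each take €72,000.
Vance's share (€288,000) is divided into 2 shares of €144,000: Anna and Phaedra each take €144,000.

Anna receives €144,000.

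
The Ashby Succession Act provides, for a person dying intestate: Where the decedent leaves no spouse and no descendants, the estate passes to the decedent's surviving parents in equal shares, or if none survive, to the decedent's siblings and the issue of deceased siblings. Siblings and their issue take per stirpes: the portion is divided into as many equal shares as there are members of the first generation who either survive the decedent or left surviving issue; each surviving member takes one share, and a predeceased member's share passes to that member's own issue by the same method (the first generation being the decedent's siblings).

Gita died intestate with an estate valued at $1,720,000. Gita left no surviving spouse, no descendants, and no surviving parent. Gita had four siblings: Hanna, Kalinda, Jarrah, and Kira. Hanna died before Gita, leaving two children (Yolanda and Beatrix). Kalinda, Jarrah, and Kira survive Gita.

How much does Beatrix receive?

The entire $1,720,000 passes to the siblings and their issue.
That amount ($1,720,000) is divided into 4 shares of $430,000: Kalinda, Jarrah, and Kira each take $430,000; Hanna's $430,000 share passes to Hanna's issue.
Hanna's share ($430,000) is divided into 2 shares of $215,000: Yolanda and Beatrix each take $215,000.

Beatrix receives $215,000.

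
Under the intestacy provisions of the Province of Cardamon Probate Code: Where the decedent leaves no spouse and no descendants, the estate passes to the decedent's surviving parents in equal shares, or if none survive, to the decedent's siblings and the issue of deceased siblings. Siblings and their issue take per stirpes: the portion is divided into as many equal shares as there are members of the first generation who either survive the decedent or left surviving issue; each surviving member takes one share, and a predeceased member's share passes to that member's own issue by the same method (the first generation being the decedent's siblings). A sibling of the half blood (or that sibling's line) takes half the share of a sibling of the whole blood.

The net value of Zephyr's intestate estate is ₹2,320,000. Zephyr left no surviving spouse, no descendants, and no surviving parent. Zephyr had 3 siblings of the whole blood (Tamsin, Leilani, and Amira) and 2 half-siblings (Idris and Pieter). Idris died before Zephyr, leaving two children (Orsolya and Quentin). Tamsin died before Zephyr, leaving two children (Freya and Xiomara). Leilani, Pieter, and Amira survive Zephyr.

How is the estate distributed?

The entire ₹2,320,000 passes to the siblings and their issue.
Counting each half-blood sibling's line as half a unit, there are 4 units in ₹2,320,000, so one unit is ₹580,000. Whole-blood lines (Tamsin, Leilani, and Amira) take ₹580,000 each; half-blood lines (Idris and Pieter) take ₹290,000 each.
Idris's share (₹290,000) is divided into 2 shares of ₹145,000: Orsolya and Quentin each take ₹145,000.
Tamsin's share (₹580,000) is divided into 2 shares of ₹290,000: Freya and Xiomara each take ₹290,000.

Orsolya: ₹145,000; Quentin: ₹145,000; Freya: ₹290,000; Xiomara: ₹290,000; Leilani: ₹580,000; Pieter: ₹290,000; Amira: ₹580,000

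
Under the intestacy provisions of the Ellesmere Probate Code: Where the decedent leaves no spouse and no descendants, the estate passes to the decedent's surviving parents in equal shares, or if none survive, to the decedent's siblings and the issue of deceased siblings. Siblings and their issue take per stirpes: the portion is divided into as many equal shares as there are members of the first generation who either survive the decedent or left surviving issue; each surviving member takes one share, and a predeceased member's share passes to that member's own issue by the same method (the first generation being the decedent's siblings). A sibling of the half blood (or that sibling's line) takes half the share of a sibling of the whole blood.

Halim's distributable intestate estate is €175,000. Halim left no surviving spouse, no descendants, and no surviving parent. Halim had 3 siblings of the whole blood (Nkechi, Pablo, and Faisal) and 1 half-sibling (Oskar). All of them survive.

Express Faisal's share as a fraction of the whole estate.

Faisal receives 2/7 of the estate.

The entire €175,000 passes to the siblings and their issue.
Counting each half-blood sibling's line as half a unit, there are 7/2 units in €175,000, so one unit is €50,000. Whole-blood lines (Nkechi, Pablo, and Faisal) take €50,000 each; half-blood lines (Oskar) take €25,000 each.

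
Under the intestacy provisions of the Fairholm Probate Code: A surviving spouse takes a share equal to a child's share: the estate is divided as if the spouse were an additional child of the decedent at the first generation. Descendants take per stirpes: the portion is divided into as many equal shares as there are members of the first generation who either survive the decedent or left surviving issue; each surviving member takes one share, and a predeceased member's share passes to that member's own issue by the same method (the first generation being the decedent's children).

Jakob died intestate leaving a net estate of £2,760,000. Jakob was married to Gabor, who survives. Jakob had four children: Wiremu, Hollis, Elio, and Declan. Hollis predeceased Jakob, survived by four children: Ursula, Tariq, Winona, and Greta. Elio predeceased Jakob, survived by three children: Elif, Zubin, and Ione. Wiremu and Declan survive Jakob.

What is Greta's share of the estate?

The spouse counts as an additional share at the children's level, so there are 5 primary shares of £552,000. Gabor takes one such share (£552,000).
The children's combined portion (£2,208,000) is divided into 4 shares of £552,000: Wiremu and Declan each take £552,000; Hollis's £552,000 share passes to Hollis's issue; Elio's £552,000 share passes to Elio's issue.
Hollis's share (£552,000) is divided into 4 shares of £138,000: Ursula, Tariq, Winona, and Greta each take £138,000.
Elio's share (£552,000) is divided into 3 shares of £184,000: Elif, Zubin, and Ione each take £184,000.

Greta receives £138,000.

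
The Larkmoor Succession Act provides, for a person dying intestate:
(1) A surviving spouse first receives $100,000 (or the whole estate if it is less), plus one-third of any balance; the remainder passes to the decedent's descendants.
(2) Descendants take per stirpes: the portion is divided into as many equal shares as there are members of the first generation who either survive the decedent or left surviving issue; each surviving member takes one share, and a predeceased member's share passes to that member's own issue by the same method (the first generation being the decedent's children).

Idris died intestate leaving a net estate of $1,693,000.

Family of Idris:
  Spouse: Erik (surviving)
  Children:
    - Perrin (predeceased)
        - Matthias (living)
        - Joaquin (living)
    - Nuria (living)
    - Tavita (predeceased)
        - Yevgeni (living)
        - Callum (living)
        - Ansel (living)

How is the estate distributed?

Erik first takes $100,000, leaving a balance of $1,593,000. Erik then takes one-third of the balance ($531,000), for a total of $631,000. The remaining $1,062,000 passes to the descendants.
The descendants' portion ($1,062,000) is divided into 3 shares of $354,000: Nuria takes $354,000; Perrin's $354,000 share passes to Perrin's issue; Tavita's $354,000 share passes to Tavita's issue.
Perrin's share ($354,000) is divided into 2 shares of $177,000: Matthias and Joaquin each take $177,000.
Tavita's share ($354,000) is divided into 3 shares of $118,000: Yevgeni, Callum, and Ansel each take $118,000.

Erik: $631,000; Matthias: $177,000; Joaquin: $177,000; Nuria: $354,000; Yevgeni: $118,000; Callum: $118,000; Ansel: $118,000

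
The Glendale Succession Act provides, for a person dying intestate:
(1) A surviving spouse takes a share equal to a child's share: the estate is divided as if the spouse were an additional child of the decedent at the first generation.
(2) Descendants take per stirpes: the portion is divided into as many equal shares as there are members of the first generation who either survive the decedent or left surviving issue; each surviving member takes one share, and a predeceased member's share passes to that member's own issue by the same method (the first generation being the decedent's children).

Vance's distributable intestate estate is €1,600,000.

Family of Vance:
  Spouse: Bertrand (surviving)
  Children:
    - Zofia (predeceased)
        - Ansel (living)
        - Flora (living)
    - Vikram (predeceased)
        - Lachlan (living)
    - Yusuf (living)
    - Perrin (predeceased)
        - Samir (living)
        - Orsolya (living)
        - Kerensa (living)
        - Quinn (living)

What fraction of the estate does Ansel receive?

The spouse counts as an additional share at the children's level, so there are 5 primary shares of €320,000. Bertrand takes one such share (€320,000).
The children's combined portion (€1,280,000) is divided into 4 shares of €320,000: Yusuf takes €320,000; Zofia's €320,000 share passes to Zofia's issue; Vikram's €320,000 share passes to Vikram's issue; Perrin's €320,000 share passes to Perrin's issue.
Zofia's share (€320,000) is divided into 2 shares of €160,000: Ansel and Flora each take €160,000.
Vikram's share (€320,000) passes entirely to Lachlan.
Perrin's share (€320,000) is divided into 4 shares of €80,000: Samir, Orsolya, Kerensa, and Quinn each take €80,000.

Ansel receives 1/10 of the estate.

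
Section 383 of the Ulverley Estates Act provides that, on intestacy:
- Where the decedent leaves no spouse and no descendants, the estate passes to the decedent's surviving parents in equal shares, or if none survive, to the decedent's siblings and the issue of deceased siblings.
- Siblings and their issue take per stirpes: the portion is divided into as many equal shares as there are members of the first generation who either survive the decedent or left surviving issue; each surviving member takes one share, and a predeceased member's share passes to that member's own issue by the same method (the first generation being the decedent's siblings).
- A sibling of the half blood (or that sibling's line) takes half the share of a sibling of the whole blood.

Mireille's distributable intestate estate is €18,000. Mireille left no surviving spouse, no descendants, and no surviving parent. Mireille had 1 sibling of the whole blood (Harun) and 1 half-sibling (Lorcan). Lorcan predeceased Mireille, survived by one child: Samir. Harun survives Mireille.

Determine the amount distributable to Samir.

The entire €18,000 passes to the siblings and their issue.
Counting each half-blood sibling's line as half a unit, there are 3/2 units in €18,000, so one unit is €12,000. Whole-blood lines (Harun) take €12,000 each; half-blood lines (Lorcan) take €6,000 each.
Lorcan's share (€6,000) passes entirely to Samir.

Samir receives €6,000.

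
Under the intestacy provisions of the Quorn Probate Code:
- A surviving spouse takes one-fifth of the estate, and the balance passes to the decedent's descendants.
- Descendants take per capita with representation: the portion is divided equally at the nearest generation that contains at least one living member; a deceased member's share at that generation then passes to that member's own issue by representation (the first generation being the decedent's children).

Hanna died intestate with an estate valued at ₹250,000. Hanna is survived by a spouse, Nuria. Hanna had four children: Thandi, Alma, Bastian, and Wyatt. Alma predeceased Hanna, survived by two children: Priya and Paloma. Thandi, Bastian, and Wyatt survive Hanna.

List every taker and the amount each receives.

Nuria takes one-fifth of ₹250,000 = ₹50,000. The remaining ₹200,000 passes to the descendants.
The descendants' portion (₹200,000) is divided into 4 shares of ₹50,000: Thandi, Bastian, and Wyatt each take ₹50,000; Alma's ₹50,000 share passes to Alma's issue.
Alma's share (₹50,000) is divided into 2 shares of ₹25,000: Priya and Paloma each take ₹25,000.

Nuria: ₹50,000; Thandi: ₹50,000; Priya: ₹25,000; Paloma: ₹25,000; Bastian: ₹50,000; Wyatt: ₹50,000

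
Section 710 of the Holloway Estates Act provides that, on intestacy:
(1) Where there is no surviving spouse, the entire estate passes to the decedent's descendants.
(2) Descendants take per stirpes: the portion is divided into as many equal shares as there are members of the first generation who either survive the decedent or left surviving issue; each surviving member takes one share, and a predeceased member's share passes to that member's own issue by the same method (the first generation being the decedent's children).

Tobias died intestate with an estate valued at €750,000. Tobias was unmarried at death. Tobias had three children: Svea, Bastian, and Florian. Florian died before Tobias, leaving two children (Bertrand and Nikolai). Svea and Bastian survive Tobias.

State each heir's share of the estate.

Svea: €250,000; Bastian: €250,000; Bertrand: €125,000; Nikolai: €125,000

The entire €750,000 passes to the descendants.
That amount (€750,000) is divided into 3 shares of €250,000: Svea and Bastian each take €250,000; Florian's €250,000 share passes to Florian's issue.
Florian's share (€250,000) is divided into 2 shares of €125,000: Bertrand and Nikolai each take €125,000.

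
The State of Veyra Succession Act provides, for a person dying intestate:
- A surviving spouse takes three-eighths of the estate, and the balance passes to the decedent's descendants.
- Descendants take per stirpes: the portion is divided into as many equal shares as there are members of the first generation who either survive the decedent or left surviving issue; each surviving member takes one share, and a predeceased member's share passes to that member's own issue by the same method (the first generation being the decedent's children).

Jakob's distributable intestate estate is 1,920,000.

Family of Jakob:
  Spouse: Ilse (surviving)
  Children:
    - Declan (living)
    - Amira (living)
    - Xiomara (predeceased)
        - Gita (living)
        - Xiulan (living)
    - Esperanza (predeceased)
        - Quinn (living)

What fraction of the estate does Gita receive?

Gita receives 5/64 of the estate.

Ilse takes three-eighths of 1,920,000 = 720,000. The remaining 1,200,000 passes to the descendants.
The descendants' portion (1,200,000) is divided into 4 shares of 300,000: Declan and Amira each take 300,000; Xiomara's 300,000 share passes to Xiomara's issue; Esperanza's 300,000 share passes to Esperanza's issue.
Xiomara's share (300,000) is divided into 2 shares of 150,000: Gita and Xiulan each take 150,000.
Esperanza's share (300,000) passes entirely to Quinn.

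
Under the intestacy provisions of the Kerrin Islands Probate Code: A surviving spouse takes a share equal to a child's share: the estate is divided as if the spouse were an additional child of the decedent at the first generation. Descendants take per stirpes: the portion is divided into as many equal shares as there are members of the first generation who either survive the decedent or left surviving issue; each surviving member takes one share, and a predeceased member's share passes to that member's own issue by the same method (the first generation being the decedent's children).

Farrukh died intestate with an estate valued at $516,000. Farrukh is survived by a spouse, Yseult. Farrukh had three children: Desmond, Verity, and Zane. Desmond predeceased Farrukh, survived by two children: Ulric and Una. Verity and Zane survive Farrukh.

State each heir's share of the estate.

Yseult: $129,000; Ulric: $64,500; Una: $64,500; Verity: $129,000; Zane: $129,000

The spouse counts as an additional share at the children's level, so there are 4 primary shares of $129,000. Yseult takes one such share ($129,000).
The children's combined portion ($387,000) is divided into 3 shares of $129,000: Verity and Zane each take $129,000; Desmond's $129,000 share passes to Desmond's issue.
Desmond's share ($129,000) is divided into 2 shares of $64,500: Ulric and Una each take $64,500.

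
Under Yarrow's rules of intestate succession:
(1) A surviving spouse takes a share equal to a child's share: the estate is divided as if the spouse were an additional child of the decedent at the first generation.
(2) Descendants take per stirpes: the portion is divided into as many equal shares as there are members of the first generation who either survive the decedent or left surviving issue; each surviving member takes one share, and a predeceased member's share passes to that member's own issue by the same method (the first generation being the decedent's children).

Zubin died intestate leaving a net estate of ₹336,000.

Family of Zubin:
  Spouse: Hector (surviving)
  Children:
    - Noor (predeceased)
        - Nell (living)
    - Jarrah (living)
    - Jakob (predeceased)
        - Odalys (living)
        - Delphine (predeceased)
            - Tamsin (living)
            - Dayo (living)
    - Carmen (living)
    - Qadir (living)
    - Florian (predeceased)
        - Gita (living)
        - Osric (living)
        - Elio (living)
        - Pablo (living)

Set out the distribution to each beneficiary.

Hector: ₹48,000; Nell: ₹48,000; Jarrah: ₹48,000; Odalys: ₹24,000; Tamsin: ₹12,000; Dayo: ₹12,000; Carmen: ₹48,000; Qadir: ₹48,000; Gita: ₹12,000; Osric: ₹12,000; Elio: ₹12,000; Pablo: ₹12,000

The spouse counts as an additional share at the children's level, so there are 7 primary shares of ₹48,000. Hector takes one such share (₹48,000).
The children's combined portion (₹288,000) is divided into 6 shares of ₹48,000: Jarrah, Carmen, and Qadir each take ₹48,000; Noor's ₹48,000 share passes to Noor's issue; Jakob's ₹48,000 share passes to Jakob's issue; Florian's ₹48,000 share passes to Florian's issue.
Noor's share (₹48,000) passes entirely to Nell.
Jakob's share (₹48,000) is divided into 2 shares of ₹24,000: Odalys takes ₹24,000; Delphine's ₹24,000 share passes to Delphine's issue.
Delphine's share (₹24,000) is divided into 2 shares of ₹12,000: Tamsin and Dayo each take ₹12,000.
Florian's share (₹48,000) is divided into 4 shares of ₹12,000: Gita, Osric, Elio, and Pablo each take ₹12,000.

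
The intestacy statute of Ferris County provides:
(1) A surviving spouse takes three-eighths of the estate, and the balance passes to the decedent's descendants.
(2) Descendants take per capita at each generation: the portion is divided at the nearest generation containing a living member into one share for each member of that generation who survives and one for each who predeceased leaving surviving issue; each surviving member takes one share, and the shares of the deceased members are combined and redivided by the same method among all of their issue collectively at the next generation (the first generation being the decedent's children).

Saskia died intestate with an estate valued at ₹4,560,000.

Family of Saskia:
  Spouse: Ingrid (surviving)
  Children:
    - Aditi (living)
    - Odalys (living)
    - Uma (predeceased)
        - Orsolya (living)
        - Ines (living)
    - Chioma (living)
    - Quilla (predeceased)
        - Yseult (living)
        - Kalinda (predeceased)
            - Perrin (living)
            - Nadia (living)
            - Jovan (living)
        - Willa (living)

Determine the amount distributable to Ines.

Ines receives ₹228,000.

Ingrid takes three-eighths of ₹4,560,000 = ₹1,710,000. The remaining ₹2,850,000 passes to the descendants.
The descendants' portion (₹2,850,000) is divided at the children's generation into 5 shares of ₹570,000. Aditi, Odalys, and Chioma each take ₹570,000. The 2 shares of the deceased (Uma and Quilla) are combined into a pool of ₹1,140,000.
That pool (₹1,140,000) is divided at the grandchildren's generation into 5 shares of ₹228,000. Orsolya, Ines, Yseult, and Willa each take ₹228,000. The remaining share for the deceased Kalinda (₹228,000) is carried to the next generation.
That pool (₹228,000) is divided at the great-grandchildren's generation equally among Perrin, Nadia, and Jovan: ₹76,000 each.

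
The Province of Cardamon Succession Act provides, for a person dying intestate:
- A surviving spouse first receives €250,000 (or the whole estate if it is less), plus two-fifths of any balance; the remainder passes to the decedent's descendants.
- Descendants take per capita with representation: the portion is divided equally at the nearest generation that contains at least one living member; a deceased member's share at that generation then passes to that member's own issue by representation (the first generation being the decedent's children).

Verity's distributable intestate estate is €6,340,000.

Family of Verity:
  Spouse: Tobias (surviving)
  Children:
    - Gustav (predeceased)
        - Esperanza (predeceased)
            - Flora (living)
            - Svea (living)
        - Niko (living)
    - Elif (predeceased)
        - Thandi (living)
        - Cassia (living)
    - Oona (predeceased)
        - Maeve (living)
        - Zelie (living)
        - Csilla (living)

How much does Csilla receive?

Csilla receives €522,000.

Tobias first takes €250,000, leaving a balance of €6,090,000. Tobias then takes two-fifths of the balance (€2,436,000), for a total of €2,686,000. The remaining €3,654,000 passes to the descendants.
No child survives, so the initial division is made at the grandchildren's generation.
The descendants' portion (€3,654,000) is divided into 7 shares of €522,000: Niko, Thandi, Cassia, Maeve, Zelie, and Csilla each take €522,000; Esperanza's €522,000 share passes to Esperanza's issue.
Esperanza's share (€522,000) is divided into 2 shares of €261,000: Flora and Svea each take €261,000.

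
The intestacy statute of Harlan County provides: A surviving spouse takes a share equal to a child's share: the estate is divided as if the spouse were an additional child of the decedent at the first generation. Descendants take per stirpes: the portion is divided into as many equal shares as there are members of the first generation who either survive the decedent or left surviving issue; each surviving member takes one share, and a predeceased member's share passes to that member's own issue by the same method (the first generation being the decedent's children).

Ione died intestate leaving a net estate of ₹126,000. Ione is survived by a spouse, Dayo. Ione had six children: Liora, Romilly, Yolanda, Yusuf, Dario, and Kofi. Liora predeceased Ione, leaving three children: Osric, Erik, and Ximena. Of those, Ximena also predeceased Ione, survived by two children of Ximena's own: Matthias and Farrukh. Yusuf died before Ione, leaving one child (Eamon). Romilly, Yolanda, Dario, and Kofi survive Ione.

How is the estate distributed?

Dayo: ₹18,000; Osric: ₹6,000; Erik: ₹6,000; Matthias: ₹3,000; Farrukh: ₹3,000; Romilly: ₹18,000; Yolanda: ₹18,000; Eamon: ₹18,000; Dario: ₹18,000; Kofi: ₹18,000

The spouse counts as an additional share at the children's level, so there are 7 primary shares of ₹18,000. Dayo takes one such share (₹18,000).
The children's combined portion (₹108,000) is divided into 6 shares of ₹18,000: Romilly, Yolanda, Dario, and Kofi each take ₹18,000; Liora's ₹18,000 share passes to Liora's issue; Yusuf's ₹18,000 share passes to Yusuf's issue.
Liora's share (₹18,000) is divided into 3 shares of ₹6,000: Osric and Erik each take ₹6,000; Ximena's ₹6,000 share passes to Ximena's issue.
Ximena's share (₹6,000) is divided into 2 shares of ₹3,000: Matthias and Farrukh each take ₹3,000.
Yusuf's share (₹18,000) passes entirely to Eamon.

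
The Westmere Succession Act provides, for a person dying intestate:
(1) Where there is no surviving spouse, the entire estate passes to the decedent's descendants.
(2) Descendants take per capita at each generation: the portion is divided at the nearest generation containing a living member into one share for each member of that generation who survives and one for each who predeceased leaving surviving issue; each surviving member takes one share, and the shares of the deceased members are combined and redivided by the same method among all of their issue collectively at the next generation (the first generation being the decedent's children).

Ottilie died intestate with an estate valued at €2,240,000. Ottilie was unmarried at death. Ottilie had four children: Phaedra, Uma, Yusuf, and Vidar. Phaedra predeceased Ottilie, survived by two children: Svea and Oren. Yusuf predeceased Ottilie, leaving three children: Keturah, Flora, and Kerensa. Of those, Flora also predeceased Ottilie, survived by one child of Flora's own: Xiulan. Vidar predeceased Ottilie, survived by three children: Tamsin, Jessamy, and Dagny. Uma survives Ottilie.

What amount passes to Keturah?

The entire €2,240,000 passes to the descendants.
That amount (€2,240,000) is divided at the children's generation into 4 shares of €560,000. Uma takes €560,000. The 3 shares of the deceased (Phaedra, Yusuf, and Vidar) are combined into a pool of €1,680,000.
That pool (€1,680,000) is divided at the grandchildren's generation into 8 shares of €210,000. Svea, Oren, Keturah, Kerensa, Tamsin, Jessamy, and Dagny each take €210,000. The remaining share for the deceased Flora (€210,000) is carried to the next generation.
That pool (€210,000) passes entirely to Xiulan, the sole taker at the great-grandchildren's generation.

Keturah receives €210,000.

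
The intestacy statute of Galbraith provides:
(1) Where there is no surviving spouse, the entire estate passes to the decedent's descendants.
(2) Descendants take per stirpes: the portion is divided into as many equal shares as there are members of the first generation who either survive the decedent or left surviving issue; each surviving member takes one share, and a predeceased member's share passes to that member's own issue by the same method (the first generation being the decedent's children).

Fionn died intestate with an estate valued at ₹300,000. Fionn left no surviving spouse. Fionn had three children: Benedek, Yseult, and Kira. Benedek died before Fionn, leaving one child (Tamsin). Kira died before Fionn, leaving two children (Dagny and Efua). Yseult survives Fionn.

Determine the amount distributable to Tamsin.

The entire ₹300,000 passes to the descendants.
That amount (₹300,000) is divided into 3 shares of ₹100,000: Yseult takes ₹100,000; Benedek's ₹100,000 share passes to Benedek's issue; Kira's ₹100,000 share passes to Kira's issue.
Benedek's share (₹100,000) passes entirely to Tamsin.
Kira's share (₹100,000) is divided into 2 shares of ₹50,000: Dagny and Efua each take ₹50,000.

Tamsin receives ₹100,000.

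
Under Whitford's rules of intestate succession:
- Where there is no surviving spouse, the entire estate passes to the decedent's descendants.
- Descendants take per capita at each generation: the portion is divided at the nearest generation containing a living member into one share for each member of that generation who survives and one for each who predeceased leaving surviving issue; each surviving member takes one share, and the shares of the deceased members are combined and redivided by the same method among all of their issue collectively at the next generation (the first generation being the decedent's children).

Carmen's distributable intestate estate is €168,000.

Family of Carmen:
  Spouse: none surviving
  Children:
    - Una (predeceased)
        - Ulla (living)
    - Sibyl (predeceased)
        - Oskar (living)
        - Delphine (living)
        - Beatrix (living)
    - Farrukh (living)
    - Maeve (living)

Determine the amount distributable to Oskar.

Oskar receives €21,000.

The entire €168,000 passes to the descendants.
That amount (€168,000) is divided at the children's generation into 4 shares of €42,000. Farrukh and Maeve each take €42,000. The 2 shares of the deceased (Una and Sibyl) are combined into a pool of €84,000.
That pool (€84,000) is divided at the grandchildren's generation equally among Ulla, Oskar, Delphine, and Beatrix: €21,000 each.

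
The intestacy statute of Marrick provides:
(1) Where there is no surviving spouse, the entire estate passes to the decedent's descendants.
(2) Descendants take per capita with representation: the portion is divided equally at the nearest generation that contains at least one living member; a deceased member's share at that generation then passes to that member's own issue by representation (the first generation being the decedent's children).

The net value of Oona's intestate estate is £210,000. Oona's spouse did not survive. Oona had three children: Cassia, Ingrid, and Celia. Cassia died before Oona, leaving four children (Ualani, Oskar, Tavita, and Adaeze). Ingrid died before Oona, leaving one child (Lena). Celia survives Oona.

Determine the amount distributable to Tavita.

Tavita receives £17,500.

The entire £210,000 passes to the descendants.
That amount (£210,000) is divided into 3 shares of £70,000: Celia takes £70,000; Cassia's £70,000 share passes to Cassia's issue; Ingrid's £70,000 share passes to Ingrid's issue.
Cassia's share (£70,000) is divided into 4 shares of £17,500: Ualani, Oskar, Tavita, and Adaeze each take £17,500.
Ingrid's share (£70,000) passes entirely to Lena.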